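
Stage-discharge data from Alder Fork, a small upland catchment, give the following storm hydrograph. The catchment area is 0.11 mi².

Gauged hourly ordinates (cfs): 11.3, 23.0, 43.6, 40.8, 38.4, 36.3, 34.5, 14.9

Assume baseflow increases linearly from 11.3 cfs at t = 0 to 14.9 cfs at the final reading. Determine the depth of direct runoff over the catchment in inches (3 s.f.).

Direct runoff: 0.00, 11.19, 31.27, 27.96, 25.04, 22.43, 20.11, 0.00 cfs; ΣQ_DR = 138.0 cfs.
V = ΣQ_DR · Δt = 138.0 × 3600 s = 4.968 × 10^5 ft³.
Over A = 0.11 mi², depth = V / A = 1.94 in.

d ≈ 1.94 in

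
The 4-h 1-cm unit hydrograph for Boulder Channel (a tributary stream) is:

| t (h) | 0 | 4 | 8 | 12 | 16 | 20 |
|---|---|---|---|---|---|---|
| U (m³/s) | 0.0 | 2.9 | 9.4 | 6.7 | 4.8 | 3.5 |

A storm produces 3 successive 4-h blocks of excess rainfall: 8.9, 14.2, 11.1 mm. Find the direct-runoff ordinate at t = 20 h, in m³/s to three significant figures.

By discrete convolution, Q_j = Σ (P_i / 10 mm) · U_{j−i}.
At t = 20 h (j=5): Q = (8.9/10)·3.5 + (14.2/10)·4.8 + (11.1/10)·6.7 = 17.4 m³/s.

Q ≈ 17.4 m³/s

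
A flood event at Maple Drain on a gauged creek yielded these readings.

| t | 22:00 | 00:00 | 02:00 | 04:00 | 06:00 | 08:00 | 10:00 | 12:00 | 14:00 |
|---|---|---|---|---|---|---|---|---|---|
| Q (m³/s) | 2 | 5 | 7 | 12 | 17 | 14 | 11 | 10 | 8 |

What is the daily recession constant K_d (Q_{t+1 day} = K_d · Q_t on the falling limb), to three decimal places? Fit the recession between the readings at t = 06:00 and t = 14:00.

K_d ≈ 0.104

Between t = 06:00 and t = 14:00 the flow falls from 17 to 8 m³/s over 4×2 h = 8 h.
Per-interval ratio K = (8/17)^(1/4) = 0.8282; K_d = K^(24/2) = 0.104.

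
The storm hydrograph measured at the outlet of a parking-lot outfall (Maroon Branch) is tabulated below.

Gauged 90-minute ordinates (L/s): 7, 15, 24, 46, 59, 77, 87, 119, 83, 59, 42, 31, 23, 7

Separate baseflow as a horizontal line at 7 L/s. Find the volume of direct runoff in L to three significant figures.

Direct-runoff ordinates (Q − Q_b): 0.0, 8.0, 17.0, 39.0, 52.0, 70.0, 80.0, 112.0, 76.0, 52.0, 35.0, 24.0, 16.0, 0.0 L/s.
ΣQ_DR = 581.0 L/s.
With Δt = 1.5 h = 5400 s, V = ΣQ_DR · Δt = 581.0 × 5400 = 3.14 × 10^6 L.

V ≈ 3.14 × 10^6 L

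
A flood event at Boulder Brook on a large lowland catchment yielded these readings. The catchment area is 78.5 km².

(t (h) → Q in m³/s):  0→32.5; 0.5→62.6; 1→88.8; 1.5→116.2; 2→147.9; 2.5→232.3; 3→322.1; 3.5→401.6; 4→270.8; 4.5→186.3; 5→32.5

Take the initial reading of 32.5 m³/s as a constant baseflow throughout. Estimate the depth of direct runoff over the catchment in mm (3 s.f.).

d ≈ 35.2 mm

Direct runoff: 0.0, 30.1, 56.3, 83.7, 115.4, 199.8, 289.6, 369.1, 238.3, 153.8, 0.0 m³/s; ΣQ_DR = 1536 m³/s.
V = ΣQ_DR · Δt = 1536 × 1800 s = 2.765 × 10^6 m³.
Over A = 78.5 km², depth = V / A = 35.2 mm.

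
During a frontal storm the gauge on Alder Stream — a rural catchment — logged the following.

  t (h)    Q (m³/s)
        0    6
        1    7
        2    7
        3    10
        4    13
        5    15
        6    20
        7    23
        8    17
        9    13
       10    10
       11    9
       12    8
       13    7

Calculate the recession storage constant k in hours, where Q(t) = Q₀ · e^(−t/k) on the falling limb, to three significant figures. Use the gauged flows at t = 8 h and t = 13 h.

k ≈ 5.64 h

On the falling limb, Q drops from 17 to 7 m³/s between t = 8 h and t = 13 h (Δt = 5 h).
k = −Δt / ln(Q₂/Q₁) = −5 / ln(7/17) = 5.64 h.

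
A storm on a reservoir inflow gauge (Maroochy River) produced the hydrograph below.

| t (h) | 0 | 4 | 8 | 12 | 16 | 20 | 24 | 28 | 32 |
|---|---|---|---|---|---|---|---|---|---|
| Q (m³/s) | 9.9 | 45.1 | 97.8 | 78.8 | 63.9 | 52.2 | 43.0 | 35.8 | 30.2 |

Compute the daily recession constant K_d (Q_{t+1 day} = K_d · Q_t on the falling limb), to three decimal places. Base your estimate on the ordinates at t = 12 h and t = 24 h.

K_d ≈ 0.298

Between t = 12 h and t = 24 h the flow falls from 78.8 to 43.0 m³/s over 3×4 h = 12 h.
Per-interval ratio K = (43.0/78.8)^(1/3) = 0.8172; K_d = K^(24/4) = 0.298.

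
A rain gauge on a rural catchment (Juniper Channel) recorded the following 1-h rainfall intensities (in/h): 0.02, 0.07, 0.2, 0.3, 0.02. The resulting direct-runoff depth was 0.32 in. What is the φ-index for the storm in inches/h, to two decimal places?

φ ≈ 0.09 in/h

Only the 2 blocks with intensity above φ contribute runoff: 0.2, 0.3 in/h.
Σ(I−φ)·Δt = d  ⇒  (0.2+0.3 − 2φ)·1 = 0.32
φ = (0.5000 − 0.32/1) / 2 = 0.09 in/h.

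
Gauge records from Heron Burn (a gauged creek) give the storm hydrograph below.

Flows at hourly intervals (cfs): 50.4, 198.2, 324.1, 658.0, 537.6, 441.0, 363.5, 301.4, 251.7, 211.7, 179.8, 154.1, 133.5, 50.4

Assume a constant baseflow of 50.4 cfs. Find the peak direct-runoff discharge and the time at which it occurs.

Subtracting baseflow gives direct-runoff ordinates: 0.0, 147.8, 273.7, 607.6, 487.2, 390.6, 313.1, 251.0, 201.3, 161.3, 129.4, 103.7, 83.1, 0.0 cfs.
The maximum is 607.6 cfs, occurring at the reading for t = 3 h.

Q_p = 607.6 cfs at t = 3 h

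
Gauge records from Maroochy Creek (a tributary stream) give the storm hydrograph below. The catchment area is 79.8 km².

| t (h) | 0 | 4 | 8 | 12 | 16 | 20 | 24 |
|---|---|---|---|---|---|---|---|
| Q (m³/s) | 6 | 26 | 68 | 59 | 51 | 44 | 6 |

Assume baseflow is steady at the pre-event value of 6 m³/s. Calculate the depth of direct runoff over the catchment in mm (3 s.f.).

d ≈ 39.3 mm

Direct runoff: 0.0, 20.0, 62.0, 53.0, 45.0, 38.0, 0.0 m³/s; ΣQ_DR = 218.0 m³/s.
V = ΣQ_DR · Δt = 218.0 × 14400 s = 3.139 × 10^6 m³.
Over A = 79.8 km², depth = V / A = 39.3 mm.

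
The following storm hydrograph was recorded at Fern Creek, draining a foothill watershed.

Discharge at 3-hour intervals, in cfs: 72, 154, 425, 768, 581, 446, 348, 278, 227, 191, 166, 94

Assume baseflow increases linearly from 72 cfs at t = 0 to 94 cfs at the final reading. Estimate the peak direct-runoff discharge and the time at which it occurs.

Q_p = 690.00 cfs at t = 9 h

Subtracting baseflow gives direct-runoff ordinates: 0.00, 80.00, 349.00, 690.00, 501.00, 364.00, 264.00, 192.00, 139.00, 101.00, 74.00, 0.00 cfs.
The maximum is 690.00 cfs, occurring at the reading for t = 9 h.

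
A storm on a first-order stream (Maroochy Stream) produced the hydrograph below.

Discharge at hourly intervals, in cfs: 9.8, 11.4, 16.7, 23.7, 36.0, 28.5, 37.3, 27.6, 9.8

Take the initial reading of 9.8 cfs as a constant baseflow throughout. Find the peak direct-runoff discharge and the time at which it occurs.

Q_p = 27.5 cfs at t = 6 h

Subtracting baseflow gives direct-runoff ordinates: 0.0, 1.6, 6.9, 13.9, 26.2, 18.7, 27.5, 17.8, 0.0 cfs.
The maximum is 27.5 cfs, occurring at the reading for t = 6 h.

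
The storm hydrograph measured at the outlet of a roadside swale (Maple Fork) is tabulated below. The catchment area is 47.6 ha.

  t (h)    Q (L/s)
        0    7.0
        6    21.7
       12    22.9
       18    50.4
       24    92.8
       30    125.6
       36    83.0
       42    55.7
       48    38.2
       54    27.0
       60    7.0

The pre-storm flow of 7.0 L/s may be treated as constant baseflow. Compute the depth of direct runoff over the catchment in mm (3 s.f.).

d ≈ 20.6 mm

Direct runoff: 0.0, 14.7, 15.9, 43.4, 85.8, 118.6, 76.0, 48.7, 31.2, 20.0, 0.0 L/s; ΣQ_DR = 454.3 L/s.
V = ΣQ_DR · Δt = 454.3 × 21600 s = 9.813 × 10^6 L.
Over A = 47.6 ha, depth = V / A = 20.6 mm.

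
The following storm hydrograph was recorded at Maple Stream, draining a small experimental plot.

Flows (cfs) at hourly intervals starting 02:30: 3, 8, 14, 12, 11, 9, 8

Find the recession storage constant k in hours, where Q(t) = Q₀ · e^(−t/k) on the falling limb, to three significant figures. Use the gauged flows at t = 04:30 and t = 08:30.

k ≈ 7.15 h

On the falling limb, Q drops from 14 to 8 cfs between t = 04:30 and t = 08:30 (Δt = 4 h).
k = −Δt / ln(Q₂/Q₁) = −4 / ln(8/14) = 7.15 h.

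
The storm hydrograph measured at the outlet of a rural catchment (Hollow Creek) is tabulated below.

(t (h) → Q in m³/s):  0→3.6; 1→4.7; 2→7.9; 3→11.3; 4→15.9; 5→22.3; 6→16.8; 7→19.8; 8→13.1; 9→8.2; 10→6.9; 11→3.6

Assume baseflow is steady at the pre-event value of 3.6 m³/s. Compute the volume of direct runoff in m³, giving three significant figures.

V ≈ 3.27 × 10^5 m³

Direct-runoff ordinates (Q − Q_b): 0.0, 1.1, 4.3, 7.7, 12.3, 18.7, 13.2, 16.2, 9.5, 4.6, 3.3, 0.0 m³/s.
ΣQ_DR = 90.90 m³/s.
With Δt = 1 h = 3600 s, V = ΣQ_DR · Δt = 90.90 × 3600 = 3.27 × 10^5 m³.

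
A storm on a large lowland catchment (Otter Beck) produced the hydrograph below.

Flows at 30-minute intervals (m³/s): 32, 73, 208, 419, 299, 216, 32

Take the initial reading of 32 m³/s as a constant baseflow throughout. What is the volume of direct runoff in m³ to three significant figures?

V ≈ 1.90 × 10^6 m³

Direct-runoff ordinates (Q − Q_b): 0.0, 41.0, 176.0, 387.0, 267.0, 184.0, 0.0 m³/s.
ΣQ_DR = 1055 m³/s.
With Δt = 0.5 h = 1800 s, V = ΣQ_DR · Δt = 1055 × 1800 = 1.90 × 10^6 m³.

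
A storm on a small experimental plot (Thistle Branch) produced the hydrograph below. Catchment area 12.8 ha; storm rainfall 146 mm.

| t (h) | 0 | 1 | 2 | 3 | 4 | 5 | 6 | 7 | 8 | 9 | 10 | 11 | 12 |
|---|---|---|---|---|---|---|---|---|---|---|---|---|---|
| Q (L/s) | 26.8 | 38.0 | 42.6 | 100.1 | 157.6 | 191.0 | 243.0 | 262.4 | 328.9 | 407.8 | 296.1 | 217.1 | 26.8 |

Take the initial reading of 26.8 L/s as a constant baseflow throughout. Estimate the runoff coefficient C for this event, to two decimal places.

ΣQ_DR = 1990 L/s; V = ΣQ_DR·Δt = 7.163 × 10^6 L.
Runoff depth d = V / A = 55.96 mm.
C = d / P = 55.96 / 146 = 0.38.

C ≈ 0.38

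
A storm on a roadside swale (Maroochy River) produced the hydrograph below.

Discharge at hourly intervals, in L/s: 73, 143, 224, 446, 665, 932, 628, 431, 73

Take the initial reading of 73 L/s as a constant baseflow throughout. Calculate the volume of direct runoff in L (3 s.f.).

V ≈ 1.06 × 10^7 L

Direct-runoff ordinates (Q − Q_b): 0.0, 70.0, 151.0, 373.0, 592.0, 859.0, 555.0, 358.0, 0.0 L/s.
ΣQ_DR = 2958 L/s.
With Δt = 1 h = 3600 s, V = ΣQ_DR · Δt = 2958 × 3600 = 1.06 × 10^7 L.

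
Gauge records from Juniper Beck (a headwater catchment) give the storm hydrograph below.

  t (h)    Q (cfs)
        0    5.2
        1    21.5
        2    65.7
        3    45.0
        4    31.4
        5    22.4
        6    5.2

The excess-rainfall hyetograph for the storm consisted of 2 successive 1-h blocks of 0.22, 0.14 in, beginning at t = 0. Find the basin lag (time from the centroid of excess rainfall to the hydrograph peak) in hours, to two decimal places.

t_L ≈ 1.11 h

Centroid of excess rainfall: t_c = Σ P_i·t̄_i / ΣP_i = 0.8889 h (block centres at 0.5, 1.5 h).
Hydrograph peak occurs at t = 2 h, so basin lag t_L = 2 − 0.8889 = 1.11 h.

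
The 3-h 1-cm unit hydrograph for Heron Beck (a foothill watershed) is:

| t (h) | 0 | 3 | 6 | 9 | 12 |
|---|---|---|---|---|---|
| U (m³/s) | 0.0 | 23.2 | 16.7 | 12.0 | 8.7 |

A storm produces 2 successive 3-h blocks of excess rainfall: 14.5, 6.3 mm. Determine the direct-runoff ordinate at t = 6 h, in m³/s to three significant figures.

By discrete convolution, Q_j = Σ (P_i / 10 mm) · U_{j−i}.
At t = 6 h (j=2): Q = (14.5/10)·16.7 + (6.3/10)·23.2 = 38.8 m³/s.

Q ≈ 38.8 m³/s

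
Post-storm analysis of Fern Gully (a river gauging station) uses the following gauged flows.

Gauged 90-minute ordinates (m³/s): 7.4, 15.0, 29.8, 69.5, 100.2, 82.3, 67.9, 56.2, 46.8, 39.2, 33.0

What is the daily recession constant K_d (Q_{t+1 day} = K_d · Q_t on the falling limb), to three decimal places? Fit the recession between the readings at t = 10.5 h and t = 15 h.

K_d ≈ 0.058

Between t = 10.5 h and t = 15 h the flow falls from 56.2 to 33.0 m³/s over 3×1.5 h = 4.5 h.
Per-interval ratio K = (33.0/56.2)^(1/3) = 0.8374; K_d = K^(24/1.5) = 0.058.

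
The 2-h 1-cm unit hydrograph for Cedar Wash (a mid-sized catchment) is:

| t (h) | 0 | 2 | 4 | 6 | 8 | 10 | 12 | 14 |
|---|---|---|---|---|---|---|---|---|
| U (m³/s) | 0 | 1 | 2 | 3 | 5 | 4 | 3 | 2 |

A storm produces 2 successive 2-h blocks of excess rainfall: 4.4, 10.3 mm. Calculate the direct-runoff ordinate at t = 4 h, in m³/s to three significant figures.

Q ≈ 1.91 m³/s

By discrete convolution, Q_j = Σ (P_i / 10 mm) · U_{j−i}.
At t = 4 h (j=2): Q = (4.4/10)·2 + (10.3/10)·1 = 1.91 m³/s.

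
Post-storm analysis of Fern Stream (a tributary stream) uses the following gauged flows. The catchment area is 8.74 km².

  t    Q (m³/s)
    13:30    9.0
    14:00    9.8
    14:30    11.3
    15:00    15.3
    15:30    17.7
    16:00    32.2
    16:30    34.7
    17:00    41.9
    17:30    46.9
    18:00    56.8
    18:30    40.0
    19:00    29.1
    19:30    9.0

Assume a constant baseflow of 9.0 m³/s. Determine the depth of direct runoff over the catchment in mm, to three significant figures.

d ≈ 48.7 mm

Direct runoff: 0.0, 0.8, 2.3, 6.3, 8.7, 23.2, 25.7, 32.9, 37.9, 47.8, 31.0, 20.1, 0.0 m³/s; ΣQ_DR = 236.7 m³/s.
V = ΣQ_DR · Δt = 236.7 × 1800 s = 4.261 × 10^5 m³.
Over A = 8.74 km², depth = V / A = 48.7 mm.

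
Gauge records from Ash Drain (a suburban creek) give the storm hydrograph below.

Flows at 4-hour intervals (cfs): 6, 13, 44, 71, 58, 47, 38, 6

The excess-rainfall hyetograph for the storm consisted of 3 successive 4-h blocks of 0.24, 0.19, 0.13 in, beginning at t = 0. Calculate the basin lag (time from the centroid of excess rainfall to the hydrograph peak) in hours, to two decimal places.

t_L ≈ 6.79 h

Centroid of excess rainfall: t_c = Σ P_i·t̄_i / ΣP_i = 5.2143 h (block centres at 2, 6, 10 h).
Hydrograph peak occurs at t = 12 h, so basin lag t_L = 12 − 5.2143 = 6.79 h.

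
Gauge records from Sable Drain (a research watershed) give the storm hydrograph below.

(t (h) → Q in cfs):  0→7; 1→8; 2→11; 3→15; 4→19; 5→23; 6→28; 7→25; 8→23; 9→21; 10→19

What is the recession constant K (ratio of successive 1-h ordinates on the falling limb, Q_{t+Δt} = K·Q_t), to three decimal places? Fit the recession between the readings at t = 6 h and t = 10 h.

Using the recession-limb readings at t = 6 h and t = 10 h: Q falls from 28 to 19 cfs over 4 intervals.
K = (Q₂/Q₁)^(1/4) = (19/28)^(1/4) = 0.908.

K ≈ 0.908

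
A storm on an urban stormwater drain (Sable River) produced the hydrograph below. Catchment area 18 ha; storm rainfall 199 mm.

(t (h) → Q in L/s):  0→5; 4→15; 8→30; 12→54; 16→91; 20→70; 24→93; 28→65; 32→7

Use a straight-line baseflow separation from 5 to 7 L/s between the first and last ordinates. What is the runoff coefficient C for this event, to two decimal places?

C ≈ 0.15

ΣQ_DR = 376.0 L/s; V = ΣQ_DR·Δt = 5.414 × 10^6 L.
Runoff depth d = V / A = 30.08 mm.
C = d / P = 30.08 / 199 = 0.15.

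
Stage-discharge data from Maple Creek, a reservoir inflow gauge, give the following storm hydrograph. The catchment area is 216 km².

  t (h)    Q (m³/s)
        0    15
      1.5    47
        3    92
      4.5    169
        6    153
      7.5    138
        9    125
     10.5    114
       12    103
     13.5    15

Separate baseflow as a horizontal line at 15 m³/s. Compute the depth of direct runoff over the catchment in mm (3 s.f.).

d ≈ 20.5 mm

Direct runoff: 0.0, 32.0, 77.0, 154.0, 138.0, 123.0, 110.0, 99.0, 88.0, 0.0 m³/s; ΣQ_DR = 821.0 m³/s.
V = ΣQ_DR · Δt = 821.0 × 5400 s = 4.433 × 10^6 m³.
Over A = 216 km², depth = V / A = 20.5 mm.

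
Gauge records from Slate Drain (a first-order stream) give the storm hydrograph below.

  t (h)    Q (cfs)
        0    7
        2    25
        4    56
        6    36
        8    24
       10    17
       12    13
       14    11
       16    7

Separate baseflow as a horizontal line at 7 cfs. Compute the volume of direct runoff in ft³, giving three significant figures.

Direct-runoff ordinates (Q − Q_b): 0.0, 18.0, 49.0, 29.0, 17.0, 10.0, 6.0, 4.0, 0.0 cfs.
ΣQ_DR = 133.0 cfs.
With Δt = 2 h = 7200 s, V = ΣQ_DR · Δt = 133.0 × 7200 = 9.58 × 10^5 ft³.

V ≈ 9.58 × 10^5 ft³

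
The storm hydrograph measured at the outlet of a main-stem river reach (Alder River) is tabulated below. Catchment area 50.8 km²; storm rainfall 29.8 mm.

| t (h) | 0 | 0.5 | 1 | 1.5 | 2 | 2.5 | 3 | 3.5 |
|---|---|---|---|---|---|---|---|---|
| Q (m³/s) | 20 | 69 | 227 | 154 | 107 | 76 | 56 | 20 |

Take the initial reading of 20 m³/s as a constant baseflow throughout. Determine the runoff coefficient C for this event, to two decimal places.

C ≈ 0.68

ΣQ_DR = 569.0 m³/s; V = ΣQ_DR·Δt = 1.024 × 10^6 m³.
Runoff depth d = V / A = 20.16 mm.
C = d / P = 20.16 / 29.8 = 0.68.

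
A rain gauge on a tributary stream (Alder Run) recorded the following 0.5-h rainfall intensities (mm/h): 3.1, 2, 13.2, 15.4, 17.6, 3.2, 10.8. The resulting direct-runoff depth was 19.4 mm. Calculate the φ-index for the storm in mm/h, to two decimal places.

φ ≈ 4.55 mm/h

Only the 4 blocks with intensity above φ contribute runoff: 13.2, 15.4, 17.6, 10.8 mm/h.
Σ(I−φ)·Δt = d  ⇒  (13.2+15.4+17.6+10.8 − 4φ)·0.5 = 19.4
φ = (57.00 − 19.4/0.5) / 4 = 4.55 mm/h.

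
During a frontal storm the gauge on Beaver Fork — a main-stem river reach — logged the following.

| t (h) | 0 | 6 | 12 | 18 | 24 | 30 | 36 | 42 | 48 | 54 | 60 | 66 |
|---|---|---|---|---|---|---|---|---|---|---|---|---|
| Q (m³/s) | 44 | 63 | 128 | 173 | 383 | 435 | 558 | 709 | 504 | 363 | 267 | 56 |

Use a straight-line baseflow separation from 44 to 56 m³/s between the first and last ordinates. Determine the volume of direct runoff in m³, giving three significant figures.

Direct-runoff ordinates (Q − Q_b): 0.00, 17.91, 81.82, 125.73, 334.64, 385.55, 507.45, 657.36, 451.27, 309.18, 212.09, 0.00 m³/s.
ΣQ_DR = 3083 m³/s.
With Δt = 6 h = 21600 s, V = ΣQ_DR · Δt = 3083 × 21600 = 6.66 × 10^7 m³.

V ≈ 6.66 × 10^7 m³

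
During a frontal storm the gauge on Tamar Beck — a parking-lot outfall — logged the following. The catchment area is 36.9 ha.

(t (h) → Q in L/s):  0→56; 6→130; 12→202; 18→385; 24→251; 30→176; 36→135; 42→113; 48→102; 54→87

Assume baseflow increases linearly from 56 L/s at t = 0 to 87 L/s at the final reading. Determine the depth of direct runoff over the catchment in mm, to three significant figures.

Direct runoff: 0.00, 70.56, 139.11, 318.67, 181.22, 102.78, 58.33, 32.89, 18.44, 0.00 L/s; ΣQ_DR = 922.0 L/s.
V = ΣQ_DR · Δt = 922.0 × 21600 s = 1.992 × 10^7 L.
Over A = 36.9 ha, depth = V / A = 54.0 mm.

d ≈ 54.0 mm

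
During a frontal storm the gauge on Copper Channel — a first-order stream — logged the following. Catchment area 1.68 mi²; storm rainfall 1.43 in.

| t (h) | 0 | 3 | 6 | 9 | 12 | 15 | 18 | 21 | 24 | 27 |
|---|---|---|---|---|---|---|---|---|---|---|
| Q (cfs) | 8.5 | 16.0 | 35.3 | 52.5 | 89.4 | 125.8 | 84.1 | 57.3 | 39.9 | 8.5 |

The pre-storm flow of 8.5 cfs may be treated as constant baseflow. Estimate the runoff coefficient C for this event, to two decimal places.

ΣQ_DR = 432.3 cfs; V = ΣQ_DR·Δt = 4.669 × 10^6 ft³.
Runoff depth d = V / A = 1.196 in.
C = d / P = 1.196 / 1.43 = 0.84.

C ≈ 0.84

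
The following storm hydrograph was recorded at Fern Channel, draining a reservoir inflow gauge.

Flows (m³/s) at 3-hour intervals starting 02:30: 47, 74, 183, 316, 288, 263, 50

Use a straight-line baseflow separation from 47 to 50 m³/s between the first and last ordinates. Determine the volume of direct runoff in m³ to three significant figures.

Direct-runoff ordinates (Q − Q_b): 0.00, 26.50, 135.00, 267.50, 239.00, 213.50, 0.00 m³/s.
ΣQ_DR = 881.5 m³/s.
With Δt = 3 h = 10800 s, V = ΣQ_DR · Δt = 881.5 × 10800 = 9.52 × 10^6 m³.

V ≈ 9.52 × 10^6 m³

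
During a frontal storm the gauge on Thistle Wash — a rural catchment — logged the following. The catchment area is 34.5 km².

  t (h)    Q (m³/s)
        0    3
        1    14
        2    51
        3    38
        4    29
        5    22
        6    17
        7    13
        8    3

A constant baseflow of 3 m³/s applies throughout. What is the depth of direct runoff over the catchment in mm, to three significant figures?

d ≈ 17.0 mm

Direct runoff: 0.0, 11.0, 48.0, 35.0, 26.0, 19.0, 14.0, 10.0, 0.0 m³/s; ΣQ_DR = 163.0 m³/s.
V = ΣQ_DR · Δt = 163.0 × 3600 s = 5.868 × 10^5 m³.
Over A = 34.5 km², depth = V / A = 17.0 mm.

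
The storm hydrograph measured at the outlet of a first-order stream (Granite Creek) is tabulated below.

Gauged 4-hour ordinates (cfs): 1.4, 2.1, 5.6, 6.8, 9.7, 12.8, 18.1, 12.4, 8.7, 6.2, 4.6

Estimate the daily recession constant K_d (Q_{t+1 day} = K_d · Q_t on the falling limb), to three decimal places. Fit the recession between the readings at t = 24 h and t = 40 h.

Between t = 24 h and t = 40 h the flow falls from 18.1 to 4.6 cfs over 4×4 h = 16 h.
Per-interval ratio K = (4.6/18.1)^(1/4) = 0.7100; K_d = K^(24/4) = 0.128.

K_d ≈ 0.128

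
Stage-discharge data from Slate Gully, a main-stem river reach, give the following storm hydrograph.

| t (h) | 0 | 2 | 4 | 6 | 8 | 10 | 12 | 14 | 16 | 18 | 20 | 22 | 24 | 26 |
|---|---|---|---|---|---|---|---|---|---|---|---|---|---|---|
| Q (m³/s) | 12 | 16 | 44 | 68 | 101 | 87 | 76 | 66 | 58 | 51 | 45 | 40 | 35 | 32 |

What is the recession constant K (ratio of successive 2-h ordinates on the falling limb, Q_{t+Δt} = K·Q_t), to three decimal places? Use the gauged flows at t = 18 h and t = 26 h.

K ≈ 0.890

Using the recession-limb readings at t = 18 h and t = 26 h: Q falls from 51 to 32 m³/s over 4 intervals.
K = (Q₂/Q₁)^(1/4) = (32/51)^(1/4) = 0.890.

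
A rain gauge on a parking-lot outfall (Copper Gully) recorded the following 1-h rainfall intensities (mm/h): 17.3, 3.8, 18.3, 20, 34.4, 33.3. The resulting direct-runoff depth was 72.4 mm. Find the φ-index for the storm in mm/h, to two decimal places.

Only the 5 blocks with intensity above φ contribute runoff: 17.3, 18.3, 20, 34.4, 33.3 mm/h.
Σ(I−φ)·Δt = d  ⇒  (17.3+18.3+20+34.4+33.3 − 5φ)·1 = 72.4
φ = (123.3 − 72.4/1) / 5 = 10.18 mm/h.

φ ≈ 10.18 mm/h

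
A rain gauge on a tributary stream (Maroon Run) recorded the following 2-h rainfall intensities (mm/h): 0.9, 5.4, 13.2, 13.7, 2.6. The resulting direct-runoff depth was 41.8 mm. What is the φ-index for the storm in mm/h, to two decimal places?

Only the 3 blocks with intensity above φ contribute runoff: 5.4, 13.2, 13.7 mm/h.
Σ(I−φ)·Δt = d  ⇒  (5.4+13.2+13.7 − 3φ)·2 = 41.8
φ = (32.30 − 41.8/2) / 3 = 3.80 mm/h.

φ ≈ 3.80 mm/h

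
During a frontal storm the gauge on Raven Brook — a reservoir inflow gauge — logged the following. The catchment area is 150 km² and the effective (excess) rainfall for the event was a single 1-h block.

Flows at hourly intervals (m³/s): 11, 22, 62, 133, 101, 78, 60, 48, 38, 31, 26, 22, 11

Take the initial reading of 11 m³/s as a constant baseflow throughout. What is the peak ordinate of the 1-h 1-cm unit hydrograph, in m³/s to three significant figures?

Direct runoff: 0.0, 11.0, 51.0, 122.0, 90.0, 67.0, 49.0, 37.0, 27.0, 20.0, 15.0, 11.0, 0.0 m³/s; ΣQ_DR = 500.0 m³/s, peak = 122.0 m³/s.
Runoff depth d = ΣQ_DR·Δt / A = 500.0 × 3600 / (150 km²) = 12.00 mm.
The 1-cm UH is the DRH scaled by (10 mm)/d, so U_p = 122.0 × 10/12.00 = 102 m³/s.

U_p ≈ 102 m³/s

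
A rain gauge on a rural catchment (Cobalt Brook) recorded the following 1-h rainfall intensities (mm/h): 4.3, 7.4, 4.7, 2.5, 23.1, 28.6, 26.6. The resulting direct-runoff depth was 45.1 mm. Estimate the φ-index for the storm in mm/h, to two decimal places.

φ ≈ 11.07 mm/h

Only the 3 blocks with intensity above φ contribute runoff: 23.1, 28.6, 26.6 mm/h.
Σ(I−φ)·Δt = d  ⇒  (23.1+28.6+26.6 − 3φ)·1 = 45.1
φ = (78.30 − 45.1/1) / 3 = 11.07 mm/h.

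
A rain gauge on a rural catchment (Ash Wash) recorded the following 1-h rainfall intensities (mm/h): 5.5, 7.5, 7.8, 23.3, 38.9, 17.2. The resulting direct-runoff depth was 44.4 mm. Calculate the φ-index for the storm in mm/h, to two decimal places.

φ ≈ 11.67 mm/h

Only the 3 blocks with intensity above φ contribute runoff: 23.3, 38.9, 17.2 mm/h.
Σ(I−φ)·Δt = d  ⇒  (23.3+38.9+17.2 − 3φ)·1 = 44.4
φ = (79.40 − 44.4/1) / 3 = 11.67 mm/h.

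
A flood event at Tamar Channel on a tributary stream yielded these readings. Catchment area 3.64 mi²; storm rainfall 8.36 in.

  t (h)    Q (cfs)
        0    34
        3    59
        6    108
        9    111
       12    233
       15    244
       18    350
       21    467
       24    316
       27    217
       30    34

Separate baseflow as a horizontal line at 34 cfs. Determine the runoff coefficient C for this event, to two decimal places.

ΣQ_DR = 1799 cfs; V = ΣQ_DR·Δt = 1.943 × 10^7 ft³.
Runoff depth d = V / A = 2.298 in.
C = d / P = 2.298 / 8.36 = 0.27.

C ≈ 0.27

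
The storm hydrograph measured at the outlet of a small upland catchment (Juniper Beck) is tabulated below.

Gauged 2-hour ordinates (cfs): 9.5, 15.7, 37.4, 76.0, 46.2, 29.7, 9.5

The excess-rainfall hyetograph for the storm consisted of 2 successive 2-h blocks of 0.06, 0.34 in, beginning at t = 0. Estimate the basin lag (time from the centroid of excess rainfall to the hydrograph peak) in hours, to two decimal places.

t_L ≈ 3.30 h

Centroid of excess rainfall: t_c = Σ P_i·t̄_i / ΣP_i = 2.7000 h (block centres at 1, 3 h).
Hydrograph peak occurs at t = 6 h, so basin lag t_L = 6 − 2.7000 = 3.30 h.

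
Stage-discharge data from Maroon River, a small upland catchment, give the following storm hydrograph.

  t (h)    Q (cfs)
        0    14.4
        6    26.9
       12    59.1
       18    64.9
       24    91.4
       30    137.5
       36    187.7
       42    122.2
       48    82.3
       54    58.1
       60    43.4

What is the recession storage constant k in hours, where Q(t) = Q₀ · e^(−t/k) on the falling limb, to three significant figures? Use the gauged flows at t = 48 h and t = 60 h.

k ≈ 18.8 h

On the falling limb, Q drops from 82.3 to 43.4 cfs between t = 48 h and t = 60 h (Δt = 12 h).
k = −Δt / ln(Q₂/Q₁) = −12 / ln(43.4/82.3) = 18.8 h.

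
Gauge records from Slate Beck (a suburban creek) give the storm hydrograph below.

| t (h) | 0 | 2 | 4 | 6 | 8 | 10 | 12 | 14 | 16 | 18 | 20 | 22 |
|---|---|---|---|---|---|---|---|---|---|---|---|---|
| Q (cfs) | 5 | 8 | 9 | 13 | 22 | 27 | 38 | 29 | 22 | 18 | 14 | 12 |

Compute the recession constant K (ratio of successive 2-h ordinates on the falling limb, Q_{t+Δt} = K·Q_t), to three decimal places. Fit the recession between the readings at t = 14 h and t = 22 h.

Using the recession-limb readings at t = 14 h and t = 22 h: Q falls from 29 to 12 cfs over 4 intervals.
K = (Q₂/Q₁)^(1/4) = (12/29)^(1/4) = 0.802.

K ≈ 0.802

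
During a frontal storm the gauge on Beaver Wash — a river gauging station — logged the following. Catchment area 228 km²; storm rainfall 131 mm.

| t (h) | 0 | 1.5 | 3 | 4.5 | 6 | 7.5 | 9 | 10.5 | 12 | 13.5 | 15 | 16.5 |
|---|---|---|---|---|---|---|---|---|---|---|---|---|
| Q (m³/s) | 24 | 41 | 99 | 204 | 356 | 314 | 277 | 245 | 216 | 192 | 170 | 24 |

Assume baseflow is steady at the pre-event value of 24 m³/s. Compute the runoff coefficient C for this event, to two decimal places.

C ≈ 0.34

ΣQ_DR = 1874 m³/s; V = ΣQ_DR·Δt = 1.012 × 10^7 m³.
Runoff depth d = V / A = 44.38 mm.
C = d / P = 44.38 / 131 = 0.34.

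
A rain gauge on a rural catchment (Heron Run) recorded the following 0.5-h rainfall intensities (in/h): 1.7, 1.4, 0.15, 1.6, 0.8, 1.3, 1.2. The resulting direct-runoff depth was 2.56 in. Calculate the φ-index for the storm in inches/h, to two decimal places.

Only the 6 blocks with intensity above φ contribute runoff: 1.7, 1.4, 1.6, 0.8, 1.3, 1.2 in/h.
Σ(I−φ)·Δt = d  ⇒  (1.7+1.4+1.6+0.8+1.3+1.2 − 6φ)·0.5 = 2.56
φ = (8.000 − 2.56/0.5) / 6 = 0.48 in/h.

φ ≈ 0.48 in/h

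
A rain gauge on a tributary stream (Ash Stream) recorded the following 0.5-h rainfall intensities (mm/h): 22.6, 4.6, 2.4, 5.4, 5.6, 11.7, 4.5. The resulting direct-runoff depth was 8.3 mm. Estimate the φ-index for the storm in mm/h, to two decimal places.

Only the 2 blocks with intensity above φ contribute runoff: 22.6, 11.7 mm/h.
Σ(I−φ)·Δt = d  ⇒  (22.6+11.7 − 2φ)·0.5 = 8.3
φ = (34.30 − 8.3/0.5) / 2 = 8.85 mm/h.

φ ≈ 8.85 mm/h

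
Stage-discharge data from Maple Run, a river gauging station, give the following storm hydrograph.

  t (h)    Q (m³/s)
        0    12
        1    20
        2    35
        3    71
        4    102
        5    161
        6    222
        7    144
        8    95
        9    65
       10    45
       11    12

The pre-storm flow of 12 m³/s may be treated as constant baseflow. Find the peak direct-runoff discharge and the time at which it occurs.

Subtracting baseflow gives direct-runoff ordinates: 0.0, 8.0, 23.0, 59.0, 90.0, 149.0, 210.0, 132.0, 83.0, 53.0, 33.0, 0.0 m³/s.
The maximum is 210.0 m³/s, occurring at the reading for t = 6 h.

Q_p = 210.0 m³/s at t = 6 h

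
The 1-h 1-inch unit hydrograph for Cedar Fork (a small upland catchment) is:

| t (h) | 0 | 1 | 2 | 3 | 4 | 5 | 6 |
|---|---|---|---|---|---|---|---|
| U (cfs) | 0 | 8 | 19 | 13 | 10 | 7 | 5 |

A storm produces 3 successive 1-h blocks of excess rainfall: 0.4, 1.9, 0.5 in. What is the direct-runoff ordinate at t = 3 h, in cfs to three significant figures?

By discrete convolution, Q_j = Σ (P_i / 1 in) · U_{j−i}.
At t = 3 h (j=3): Q = (0.4/1)·13 + (1.9/1)·19 + (0.5/1)·8 = 45.3 cfs.

Q ≈ 45.3 cfs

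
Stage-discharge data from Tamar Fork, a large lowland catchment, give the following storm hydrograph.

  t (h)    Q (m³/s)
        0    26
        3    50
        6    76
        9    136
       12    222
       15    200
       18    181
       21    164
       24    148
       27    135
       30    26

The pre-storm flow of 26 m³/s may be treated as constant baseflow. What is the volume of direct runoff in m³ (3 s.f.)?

Direct-runoff ordinates (Q − Q_b): 0.0, 24.0, 50.0, 110.0, 196.0, 174.0, 155.0, 138.0, 122.0, 109.0, 0.0 m³/s.
ΣQ_DR = 1078 m³/s.
With Δt = 3 h = 10800 s, V = ΣQ_DR · Δt = 1078 × 10800 = 1.16 × 10^7 m³.

V ≈ 1.16 × 10^7 m³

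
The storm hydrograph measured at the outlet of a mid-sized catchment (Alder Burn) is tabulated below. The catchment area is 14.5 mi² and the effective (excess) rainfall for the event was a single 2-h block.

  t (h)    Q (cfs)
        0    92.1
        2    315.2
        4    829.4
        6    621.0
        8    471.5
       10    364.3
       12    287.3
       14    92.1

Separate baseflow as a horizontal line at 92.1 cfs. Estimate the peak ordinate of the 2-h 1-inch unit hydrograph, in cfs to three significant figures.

Direct runoff: 0.0, 223.1, 737.3, 528.9, 379.4, 272.2, 195.2, 0.0 cfs; ΣQ_DR = 2336 cfs, peak = 737.3 cfs.
Runoff depth d = ΣQ_DR·Δt / A = 2336 × 7200 / (14.5 mi²) = 0.4993 in.
The 1-inch UH is the DRH scaled by (1 in)/d, so U_p = 737.3 × 1/0.4993 = 1480 cfs.

U_p ≈ 1480 cfs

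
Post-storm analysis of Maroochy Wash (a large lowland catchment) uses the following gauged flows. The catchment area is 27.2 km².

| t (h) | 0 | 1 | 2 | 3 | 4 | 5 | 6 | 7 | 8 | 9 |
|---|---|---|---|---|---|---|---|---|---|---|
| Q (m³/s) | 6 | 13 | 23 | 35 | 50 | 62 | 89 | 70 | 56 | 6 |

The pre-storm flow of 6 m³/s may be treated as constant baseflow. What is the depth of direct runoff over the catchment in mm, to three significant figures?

d ≈ 46.3 mm

Direct runoff: 0.0, 7.0, 17.0, 29.0, 44.0, 56.0, 83.0, 64.0, 50.0, 0.0 m³/s; ΣQ_DR = 350.0 m³/s.
V = ΣQ_DR · Δt = 350.0 × 3600 s = 1.260 × 10^6 m³.
Over A = 27.2 km², depth = V / A = 46.3 mm.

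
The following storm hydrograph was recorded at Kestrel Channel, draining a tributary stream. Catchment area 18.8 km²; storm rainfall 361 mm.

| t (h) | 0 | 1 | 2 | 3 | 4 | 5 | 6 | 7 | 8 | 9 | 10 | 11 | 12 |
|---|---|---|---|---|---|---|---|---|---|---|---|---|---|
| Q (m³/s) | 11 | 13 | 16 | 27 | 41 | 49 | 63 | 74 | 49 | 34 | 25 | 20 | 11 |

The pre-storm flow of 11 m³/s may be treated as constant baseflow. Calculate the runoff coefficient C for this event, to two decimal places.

C ≈ 0.15

ΣQ_DR = 290.0 m³/s; V = ΣQ_DR·Δt = 1.044 × 10^6 m³.
Runoff depth d = V / A = 55.53 mm.
C = d / P = 55.53 / 361 = 0.15.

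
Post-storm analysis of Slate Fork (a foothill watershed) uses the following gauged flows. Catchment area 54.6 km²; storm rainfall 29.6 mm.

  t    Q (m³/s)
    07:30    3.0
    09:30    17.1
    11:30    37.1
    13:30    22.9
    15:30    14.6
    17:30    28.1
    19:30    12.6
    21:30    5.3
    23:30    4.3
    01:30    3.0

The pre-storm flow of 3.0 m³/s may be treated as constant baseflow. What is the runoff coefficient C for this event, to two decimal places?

C ≈ 0.53

ΣQ_DR = 118.0 m³/s; V = ΣQ_DR·Δt = 8.496 × 10^5 m³.
Runoff depth d = V / A = 15.56 mm.
C = d / P = 15.56 / 29.6 = 0.53.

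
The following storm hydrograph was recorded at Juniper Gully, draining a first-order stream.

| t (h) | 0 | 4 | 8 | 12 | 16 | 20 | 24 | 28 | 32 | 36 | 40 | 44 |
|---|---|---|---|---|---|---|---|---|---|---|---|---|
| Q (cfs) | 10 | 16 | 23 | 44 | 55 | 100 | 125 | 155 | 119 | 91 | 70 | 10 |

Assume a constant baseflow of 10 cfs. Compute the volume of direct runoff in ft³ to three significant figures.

V ≈ 1.01 × 10^7 ft³

Direct-runoff ordinates (Q − Q_b): 0.0, 6.0, 13.0, 34.0, 45.0, 90.0, 115.0, 145.0, 109.0, 81.0, 60.0, 0.0 cfs.
ΣQ_DR = 698.0 cfs.
With Δt = 4 h = 14400 s, V = ΣQ_DR · Δt = 698.0 × 14400 = 1.01 × 10^7 ft³.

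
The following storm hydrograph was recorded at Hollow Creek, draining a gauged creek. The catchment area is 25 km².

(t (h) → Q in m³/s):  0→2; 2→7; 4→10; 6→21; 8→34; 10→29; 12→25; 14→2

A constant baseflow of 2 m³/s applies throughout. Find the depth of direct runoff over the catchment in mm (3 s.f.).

Direct runoff: 0.0, 5.0, 8.0, 19.0, 32.0, 27.0, 23.0, 0.0 m³/s; ΣQ_DR = 114.0 m³/s.
V = ΣQ_DR · Δt = 114.0 × 7200 s = 8.208 × 10^5 m³.
Over A = 25 km², depth = V / A = 32.8 mm.

d ≈ 32.8 mm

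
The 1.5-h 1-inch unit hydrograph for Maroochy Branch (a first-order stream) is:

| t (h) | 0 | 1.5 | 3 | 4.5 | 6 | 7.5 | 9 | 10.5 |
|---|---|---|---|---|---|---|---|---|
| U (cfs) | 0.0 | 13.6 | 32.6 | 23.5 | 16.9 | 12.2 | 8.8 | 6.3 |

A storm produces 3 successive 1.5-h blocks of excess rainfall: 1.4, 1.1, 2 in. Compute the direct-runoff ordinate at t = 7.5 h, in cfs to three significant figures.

By discrete convolution, Q_j = Σ (P_i / 1 in) · U_{j−i}.
At t = 7.5 h (j=5): Q = (1.4/1)·12.2 + (1.1/1)·16.9 + (2/1)·23.5 = 82.7 cfs.

Q ≈ 82.7 cfs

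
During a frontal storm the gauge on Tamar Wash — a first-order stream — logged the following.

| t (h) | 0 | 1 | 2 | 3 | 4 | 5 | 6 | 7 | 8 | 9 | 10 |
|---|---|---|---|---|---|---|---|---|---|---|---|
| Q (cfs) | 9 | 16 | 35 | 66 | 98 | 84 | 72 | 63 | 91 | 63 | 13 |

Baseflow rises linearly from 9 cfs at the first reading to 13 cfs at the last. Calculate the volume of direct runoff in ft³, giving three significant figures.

V ≈ 1.76 × 10^6 ft³

Direct-runoff ordinates (Q − Q_b): 0.00, 6.60, 25.20, 55.80, 87.40, 73.00, 60.60, 51.20, 78.80, 50.40, 0.00 cfs.
ΣQ_DR = 489.0 cfs.
With Δt = 1 h = 3600 s, V = ΣQ_DR · Δt = 489.0 × 3600 = 1.76 × 10^6 ft³.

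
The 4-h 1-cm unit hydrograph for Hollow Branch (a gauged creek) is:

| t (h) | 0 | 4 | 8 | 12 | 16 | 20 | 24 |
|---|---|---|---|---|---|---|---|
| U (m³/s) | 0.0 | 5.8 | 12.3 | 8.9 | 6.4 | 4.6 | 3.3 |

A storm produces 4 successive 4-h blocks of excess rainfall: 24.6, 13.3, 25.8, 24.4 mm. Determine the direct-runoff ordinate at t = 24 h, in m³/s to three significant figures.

Q ≈ 52.5 m³/s

By discrete convolution, Q_j = Σ (P_i / 10 mm) · U_{j−i}.
At t = 24 h (j=6): Q = (24.6/10)·3.3 + (13.3/10)·4.6 + (25.8/10)·6.4 + (24.4/10)·8.9 = 52.5 m³/s.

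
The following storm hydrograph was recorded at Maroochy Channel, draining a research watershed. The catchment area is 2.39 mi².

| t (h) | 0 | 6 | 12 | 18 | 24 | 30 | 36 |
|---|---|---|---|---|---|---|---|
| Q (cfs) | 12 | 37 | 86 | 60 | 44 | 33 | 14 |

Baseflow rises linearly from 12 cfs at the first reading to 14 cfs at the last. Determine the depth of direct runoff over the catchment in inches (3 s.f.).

d ≈ 0.759 in

Direct runoff: 0.00, 24.67, 73.33, 47.00, 30.67, 19.33, 0.00 cfs; ΣQ_DR = 195.0 cfs.
V = ΣQ_DR · Δt = 195.0 × 21600 s = 4.212 × 10^6 ft³.
Over A = 2.39 mi², depth = V / A = 0.759 in.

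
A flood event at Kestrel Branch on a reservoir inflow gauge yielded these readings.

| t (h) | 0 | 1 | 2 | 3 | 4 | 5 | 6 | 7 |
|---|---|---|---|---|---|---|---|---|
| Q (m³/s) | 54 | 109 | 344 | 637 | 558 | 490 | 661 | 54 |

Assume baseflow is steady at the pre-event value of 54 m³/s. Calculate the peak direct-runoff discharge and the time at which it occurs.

Subtracting baseflow gives direct-runoff ordinates: 0.0, 55.0, 290.0, 583.0, 504.0, 436.0, 607.0, 0.0 m³/s.
The maximum is 607.0 m³/s, occurring at the reading for t = 6 h.

Q_p = 607.0 m³/s at t = 6 h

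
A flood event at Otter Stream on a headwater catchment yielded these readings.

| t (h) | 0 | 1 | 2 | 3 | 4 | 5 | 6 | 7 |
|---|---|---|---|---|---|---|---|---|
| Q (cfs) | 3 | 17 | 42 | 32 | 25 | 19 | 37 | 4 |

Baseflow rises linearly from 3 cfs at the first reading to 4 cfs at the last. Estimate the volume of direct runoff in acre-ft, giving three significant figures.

Direct-runoff ordinates (Q − Q_b): 0.00, 13.86, 38.71, 28.57, 21.43, 15.29, 33.14, 0.00 cfs.
ΣQ_DR = 151.0 cfs.
With Δt = 1 h = 3600 s, V = ΣQ_DR · Δt = 151.0 × 3600 = 5.44 × 10^5 ft³ = 12.5 acre-ft.

V ≈ 12.5 acre-ft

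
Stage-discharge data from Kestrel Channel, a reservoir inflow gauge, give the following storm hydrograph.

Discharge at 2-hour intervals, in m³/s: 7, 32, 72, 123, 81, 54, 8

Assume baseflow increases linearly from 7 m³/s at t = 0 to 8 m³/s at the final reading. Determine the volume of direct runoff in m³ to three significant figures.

V ≈ 2.34 × 10^6 m³

Direct-runoff ordinates (Q − Q_b): 0.00, 24.83, 64.67, 115.50, 73.33, 46.17, 0.00 m³/s.
ΣQ_DR = 324.5 m³/s.
With Δt = 2 h = 7200 s, V = ΣQ_DR · Δt = 324.5 × 7200 = 2.34 × 10^6 m³.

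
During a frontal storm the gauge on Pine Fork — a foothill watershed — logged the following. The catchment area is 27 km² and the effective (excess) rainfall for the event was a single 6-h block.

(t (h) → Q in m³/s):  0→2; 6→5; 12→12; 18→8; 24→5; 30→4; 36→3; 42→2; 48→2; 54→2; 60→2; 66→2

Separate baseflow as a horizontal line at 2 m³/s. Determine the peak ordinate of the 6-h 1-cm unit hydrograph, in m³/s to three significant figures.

Direct runoff: 0.0, 3.0, 10.0, 6.0, 3.0, 2.0, 1.0, 0.0, 0.0, 0.0, 0.0, 0.0 m³/s; ΣQ_DR = 25.00 m³/s, peak = 10.0 m³/s.
Runoff depth d = ΣQ_DR·Δt / A = 25.00 × 21600 / (27 km²) = 20.00 mm.
The 1-cm UH is the DRH scaled by (10 mm)/d, so U_p = 10.0 × 10/20.00 = 5.00 m³/s.

U_p ≈ 5.00 m³/s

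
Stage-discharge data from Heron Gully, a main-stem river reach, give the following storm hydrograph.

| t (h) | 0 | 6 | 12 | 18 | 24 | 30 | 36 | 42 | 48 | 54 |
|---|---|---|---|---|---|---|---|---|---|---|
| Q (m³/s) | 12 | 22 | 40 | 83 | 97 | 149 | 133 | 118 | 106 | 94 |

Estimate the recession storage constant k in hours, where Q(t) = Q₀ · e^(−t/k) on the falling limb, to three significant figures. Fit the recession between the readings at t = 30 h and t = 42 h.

On the falling limb, Q drops from 149 to 118 m³/s between t = 30 h and t = 42 h (Δt = 12 h).
k = −Δt / ln(Q₂/Q₁) = −12 / ln(118/149) = 51.4 h.

k ≈ 51.4 h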